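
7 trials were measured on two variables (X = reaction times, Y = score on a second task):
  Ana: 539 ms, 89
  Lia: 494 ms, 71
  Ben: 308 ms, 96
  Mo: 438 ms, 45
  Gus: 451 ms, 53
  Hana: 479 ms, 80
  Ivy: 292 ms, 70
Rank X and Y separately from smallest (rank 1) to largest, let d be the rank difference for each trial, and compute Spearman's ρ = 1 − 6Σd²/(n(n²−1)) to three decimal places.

0.250

Ranks of variable 1: 7, 6, 2, 3, 4, 5, 1
Ranks of variable 2: 6, 4, 7, 1, 2, 5, 3
d = r₁ − r₂: 1, 2, -5, 2, 2, 0, -2
d²: 1, 4, 25, 4, 4, 0, 4; Σd² = 42
ρ = 1 − 6·42/(7·48) = 1 − 252/336 = 0.250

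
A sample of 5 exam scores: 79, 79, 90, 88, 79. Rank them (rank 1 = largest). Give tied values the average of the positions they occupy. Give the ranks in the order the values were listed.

4, 4, 1, 2, 4

Sorted (descending): 90, 88, 79, 79, 79
The 3 values of 79 occupy positions 3–5 → average rank 4.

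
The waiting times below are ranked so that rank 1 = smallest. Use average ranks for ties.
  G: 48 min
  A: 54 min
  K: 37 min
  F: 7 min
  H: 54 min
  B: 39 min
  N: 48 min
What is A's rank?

Sorted (ascending): 7, 37, 39, 48, 48, 54, 54
The 2 values of 48 occupy positions 4–5 → average rank (4+5)/2 = 4.5.
The 2 values of 54 occupy positions 6–7 → average rank (6+7)/2 = 6.5.
A has value 54 min → rank 6.5.

6.5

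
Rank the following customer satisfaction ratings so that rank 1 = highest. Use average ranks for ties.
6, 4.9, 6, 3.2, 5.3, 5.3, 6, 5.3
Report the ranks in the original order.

2, 7, 2, 8, 5, 5, 2, 5

Sorted (descending): 6, 6, 6, 5.3, 5.3, 5.3, 4.9, 3.2
The 3 values of 6 occupy positions 1–3 → average rank 2.
The 3 values of 5.3 occupy positions 4–6 → average rank 5.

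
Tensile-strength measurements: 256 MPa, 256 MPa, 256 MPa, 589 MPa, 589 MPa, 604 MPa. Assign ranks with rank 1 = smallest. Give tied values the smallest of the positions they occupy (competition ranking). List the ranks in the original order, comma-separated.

Sorted (ascending): 256, 256, 256, 589, 589, 604
The 3 values of 256 occupy positions 1–3 → each gets rank 1.
The 2 values of 589 occupy positions 4–5 → each gets rank 4.

1, 1, 1, 4, 4, 6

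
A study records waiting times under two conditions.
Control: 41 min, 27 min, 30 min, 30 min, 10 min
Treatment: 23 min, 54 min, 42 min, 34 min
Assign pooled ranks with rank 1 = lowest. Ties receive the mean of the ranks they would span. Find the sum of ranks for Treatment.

25

Sorted (ascending): 10, 23, 27, 30, 30, 34, 41, 42, 54
The 2 values of 30 occupy positions 4–5 → average rank (4+5)/2 = 4.5.
Treatment values → pooled ranks: 23→2, 54→9, 42→8, 34→6
Rank sum = 2 + 9 + 8 + 6 = 25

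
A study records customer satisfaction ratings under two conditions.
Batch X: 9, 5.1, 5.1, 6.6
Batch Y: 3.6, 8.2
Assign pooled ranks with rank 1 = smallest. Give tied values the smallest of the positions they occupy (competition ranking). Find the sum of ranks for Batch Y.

6

Sorted (ascending): 3.6, 5.1, 5.1, 6.6, 8.2, 9
The 2 values of 5.1 occupy positions 2–3 → each gets rank 2.
Batch Y values → pooled ranks: 3.6→1, 8.2→5
Rank sum = 1 + 5 = 6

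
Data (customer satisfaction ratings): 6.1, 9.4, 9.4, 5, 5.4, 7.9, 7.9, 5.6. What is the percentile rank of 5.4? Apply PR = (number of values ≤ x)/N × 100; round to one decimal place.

25.0

N = 8.
Strictly below 5.4: 1. Equal to 5.4: 1.
PR = 2/8 × 100 = 25.0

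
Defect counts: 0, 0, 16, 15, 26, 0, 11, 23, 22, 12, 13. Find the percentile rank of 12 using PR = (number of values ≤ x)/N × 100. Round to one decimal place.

45.5

N = 11.
Strictly below 12: 4. Equal to 12: 1.
PR = 5/11 × 100 = 45.5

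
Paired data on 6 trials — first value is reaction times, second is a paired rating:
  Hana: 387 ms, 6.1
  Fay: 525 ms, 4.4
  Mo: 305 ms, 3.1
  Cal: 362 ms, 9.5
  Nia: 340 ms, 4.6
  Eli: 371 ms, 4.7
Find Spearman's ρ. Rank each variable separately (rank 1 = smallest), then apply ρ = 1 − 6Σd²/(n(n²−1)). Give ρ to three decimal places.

0.257

Ranks of variable 1: 5, 6, 1, 3, 2, 4
Ranks of variable 2: 5, 2, 1, 6, 3, 4
d = r₁ − r₂: 0, 4, 0, -3, -1, 0
d²: 0, 16, 0, 9, 1, 0; Σd² = 26
ρ = 1 − 6·26/(6·35) = 1 − 156/210 = 0.257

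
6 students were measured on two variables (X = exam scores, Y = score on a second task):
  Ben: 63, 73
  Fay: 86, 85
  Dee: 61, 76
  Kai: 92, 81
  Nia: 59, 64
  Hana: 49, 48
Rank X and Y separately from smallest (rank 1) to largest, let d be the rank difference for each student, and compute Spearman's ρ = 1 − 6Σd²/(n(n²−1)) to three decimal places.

0.886

Ranks of variable 1: 4, 5, 3, 6, 2, 1
Ranks of variable 2: 3, 6, 4, 5, 2, 1
d = r₁ − r₂: 1, -1, -1, 1, 0, 0
d²: 1, 1, 1, 1, 0, 0; Σd² = 4
ρ = 1 − 6·4/(6·35) = 1 − 24/210 = 0.886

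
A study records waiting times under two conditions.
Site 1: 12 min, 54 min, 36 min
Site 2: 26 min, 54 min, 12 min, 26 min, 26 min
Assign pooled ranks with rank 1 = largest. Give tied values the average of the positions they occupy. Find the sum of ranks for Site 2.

24

Sorted (descending): 54, 54, 36, 26, 26, 26, 12, 12
The 2 values of 54 occupy positions 1–2 → average rank (1+2)/2 = 1.5.
The 3 values of 26 occupy positions 4–6 → average rank 5.
The 2 values of 12 occupy positions 7–8 → average rank (7+8)/2 = 7.5.
Site 2 values → pooled ranks: 26→5, 54→1.5, 12→7.5, 26→5, 26→5
Rank sum = 5 + 1.5 + 7.5 + 5 + 5 = 24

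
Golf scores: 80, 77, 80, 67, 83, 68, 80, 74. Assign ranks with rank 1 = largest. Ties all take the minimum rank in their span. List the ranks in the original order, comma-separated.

2, 5, 2, 8, 1, 7, 2, 6

Sorted (descending): 83, 80, 80, 80, 77, 74, 68, 67
The 3 values of 80 occupy positions 2–4 → each gets rank 2.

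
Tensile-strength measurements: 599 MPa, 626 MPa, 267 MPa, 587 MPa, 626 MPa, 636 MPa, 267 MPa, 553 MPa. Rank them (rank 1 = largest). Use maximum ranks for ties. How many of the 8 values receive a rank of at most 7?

6

Sorted (descending): 636, 626, 626, 599, 587, 553, 267, 267
The 2 values of 626 occupy positions 2–3 → each gets rank 3.
The 2 values of 267 occupy positions 7–8 → each gets rank 8.
Ranks ≤ 7: {1, 3, 3, 4, 5, 6} → 6 values.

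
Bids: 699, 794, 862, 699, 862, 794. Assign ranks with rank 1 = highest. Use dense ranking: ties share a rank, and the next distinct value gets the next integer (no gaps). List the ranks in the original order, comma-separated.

Sorted (descending): 862, 862, 794, 794, 699, 699
The 2 values of 862 share dense rank 1.
The 2 values of 794 share dense rank 2.
The 2 values of 699 share dense rank 3.

3, 2, 1, 3, 1, 2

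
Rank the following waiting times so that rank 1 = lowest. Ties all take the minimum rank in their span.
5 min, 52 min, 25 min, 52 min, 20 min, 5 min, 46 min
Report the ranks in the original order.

Sorted (ascending): 5, 5, 20, 25, 46, 52, 52
The 2 values of 5 occupy positions 1–2 → each gets rank 1.
The 2 values of 52 occupy positions 6–7 → each gets rank 6.

1, 6, 4, 6, 3, 1, 5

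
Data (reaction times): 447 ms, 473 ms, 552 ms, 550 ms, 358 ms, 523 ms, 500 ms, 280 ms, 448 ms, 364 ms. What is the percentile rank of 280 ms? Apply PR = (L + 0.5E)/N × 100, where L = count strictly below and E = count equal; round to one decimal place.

N = 10.
Strictly below 280: 0. Equal to 280: 1.
PR = (0 + 0.5·1)/10 × 100 = 5.0

5.0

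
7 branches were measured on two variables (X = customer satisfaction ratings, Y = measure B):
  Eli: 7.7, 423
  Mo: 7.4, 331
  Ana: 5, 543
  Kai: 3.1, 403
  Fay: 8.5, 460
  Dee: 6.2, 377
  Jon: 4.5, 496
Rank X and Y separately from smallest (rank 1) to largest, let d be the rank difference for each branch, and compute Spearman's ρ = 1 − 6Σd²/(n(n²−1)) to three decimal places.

-0.143

Ranks of variable 1: 6, 5, 3, 1, 7, 4, 2
Ranks of variable 2: 4, 1, 7, 3, 5, 2, 6
d = r₁ − r₂: 2, 4, -4, -2, 2, 2, -4
d²: 4, 16, 16, 4, 4, 4, 16; Σd² = 64
ρ = 1 − 6·64/(7·48) = 1 − 384/336 = -0.143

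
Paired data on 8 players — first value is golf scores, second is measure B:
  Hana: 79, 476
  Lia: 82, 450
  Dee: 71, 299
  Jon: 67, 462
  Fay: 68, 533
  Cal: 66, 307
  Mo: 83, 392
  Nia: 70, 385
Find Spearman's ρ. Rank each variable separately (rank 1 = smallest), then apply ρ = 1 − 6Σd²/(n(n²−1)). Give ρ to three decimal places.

Ranks of variable 1: 6, 7, 5, 2, 3, 1, 8, 4
Ranks of variable 2: 7, 5, 1, 6, 8, 2, 4, 3
d = r₁ − r₂: -1, 2, 4, -4, -5, -1, 4, 1
d²: 1, 4, 16, 16, 25, 1, 16, 1; Σd² = 80
ρ = 1 − 6·80/(8·63) = 1 − 480/504 = 0.048

0.048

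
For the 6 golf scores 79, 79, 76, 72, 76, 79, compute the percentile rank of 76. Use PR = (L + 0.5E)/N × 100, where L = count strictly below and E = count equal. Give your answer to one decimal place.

N = 6.
Strictly below 76: 1. Equal to 76: 2.
PR = (1 + 0.5·2)/6 × 100 = 33.3

33.3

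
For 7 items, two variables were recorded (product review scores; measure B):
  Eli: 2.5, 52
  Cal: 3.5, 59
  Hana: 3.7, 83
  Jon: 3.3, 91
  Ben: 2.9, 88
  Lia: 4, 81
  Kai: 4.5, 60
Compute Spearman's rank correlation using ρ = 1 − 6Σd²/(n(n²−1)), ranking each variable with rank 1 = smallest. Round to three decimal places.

0.000

Ranks of variable 1: 1, 4, 5, 3, 2, 6, 7
Ranks of variable 2: 1, 2, 5, 7, 6, 4, 3
d = r₁ − r₂: 0, 2, 0, -4, -4, 2, 4
d²: 0, 4, 0, 16, 16, 4, 16; Σd² = 56
ρ = 1 − 6·56/(7·48) = 1 − 336/336 = 0.000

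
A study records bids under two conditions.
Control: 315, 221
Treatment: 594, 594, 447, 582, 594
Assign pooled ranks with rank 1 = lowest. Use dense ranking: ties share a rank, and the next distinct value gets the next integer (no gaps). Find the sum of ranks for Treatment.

Sorted (ascending): 221, 315, 447, 582, 594, 594, 594
The 3 values of 594 share dense rank 5.
Remaining distinct values take the next consecutive integers.
Treatment values → pooled ranks: 594→5, 594→5, 447→3, 582→4, 594→5
Rank sum = 5 + 5 + 3 + 4 + 5 = 22

22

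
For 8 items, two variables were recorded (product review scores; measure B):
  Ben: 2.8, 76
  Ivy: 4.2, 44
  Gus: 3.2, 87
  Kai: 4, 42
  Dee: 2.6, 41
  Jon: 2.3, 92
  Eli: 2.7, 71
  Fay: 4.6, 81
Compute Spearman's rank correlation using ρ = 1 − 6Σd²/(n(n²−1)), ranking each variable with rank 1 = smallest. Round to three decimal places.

Ranks of variable 1: 4, 7, 5, 6, 2, 1, 3, 8
Ranks of variable 2: 5, 3, 7, 2, 1, 8, 4, 6
d = r₁ − r₂: -1, 4, -2, 4, 1, -7, -1, 2
d²: 1, 16, 4, 16, 1, 49, 1, 4; Σd² = 92
ρ = 1 − 6·92/(8·63) = 1 − 552/504 = -0.095

-0.095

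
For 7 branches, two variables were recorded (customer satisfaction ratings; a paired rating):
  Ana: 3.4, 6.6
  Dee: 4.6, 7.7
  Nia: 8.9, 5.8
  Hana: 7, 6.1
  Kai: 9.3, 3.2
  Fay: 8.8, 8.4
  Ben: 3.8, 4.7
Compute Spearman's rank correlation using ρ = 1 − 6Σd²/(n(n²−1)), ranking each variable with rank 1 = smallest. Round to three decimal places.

Ranks of variable 1: 1, 3, 6, 4, 7, 5, 2
Ranks of variable 2: 5, 6, 3, 4, 1, 7, 2
d = r₁ − r₂: -4, -3, 3, 0, 6, -2, 0
d²: 16, 9, 9, 0, 36, 4, 0; Σd² = 74
ρ = 1 − 6·74/(7·48) = 1 − 444/336 = -0.321

-0.321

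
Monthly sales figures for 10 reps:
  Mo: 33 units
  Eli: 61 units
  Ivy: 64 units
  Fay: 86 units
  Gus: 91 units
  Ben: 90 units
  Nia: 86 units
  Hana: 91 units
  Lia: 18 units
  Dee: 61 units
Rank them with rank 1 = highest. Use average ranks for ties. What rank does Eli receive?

Sorted (descending): 91, 91, 90, 86, 86, 64, 61, 61, 33, 18
The 2 values of 91 occupy positions 1–2 → average rank (1+2)/2 = 1.5.
The 2 values of 86 occupy positions 4–5 → average rank (4+5)/2 = 4.5.
The 2 values of 61 occupy positions 7–8 → average rank (7+8)/2 = 7.5.
Eli has value 61 units → rank 7.5.

7.5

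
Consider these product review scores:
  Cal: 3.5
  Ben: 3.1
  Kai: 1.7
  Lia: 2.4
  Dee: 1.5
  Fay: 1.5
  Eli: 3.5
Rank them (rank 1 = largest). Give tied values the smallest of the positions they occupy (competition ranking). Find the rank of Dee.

Sorted (descending): 3.5, 3.5, 3.1, 2.4, 1.7, 1.5, 1.5
The 2 values of 3.5 occupy positions 1–2 → each gets rank 1.
The 2 values of 1.5 occupy positions 6–7 → each gets rank 6.
Dee has value 1.5 → rank 6.

6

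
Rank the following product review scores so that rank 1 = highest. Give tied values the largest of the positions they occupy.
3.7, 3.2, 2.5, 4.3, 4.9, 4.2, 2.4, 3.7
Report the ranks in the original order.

5, 6, 7, 2, 1, 3, 8, 5

Sorted (descending): 4.9, 4.3, 4.2, 3.7, 3.7, 3.2, 2.5, 2.4
The 2 values of 3.7 occupy positions 4–5 → each gets rank 5.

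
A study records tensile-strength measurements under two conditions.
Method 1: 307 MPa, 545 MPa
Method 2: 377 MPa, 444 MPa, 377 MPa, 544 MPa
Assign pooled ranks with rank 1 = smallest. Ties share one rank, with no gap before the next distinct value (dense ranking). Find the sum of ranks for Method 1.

6

Sorted (ascending): 307, 377, 377, 444, 544, 545
The 2 values of 377 share dense rank 2.
Remaining distinct values take the next consecutive integers.
Method 1 values → pooled ranks: 307→1, 545→5
Rank sum = 1 + 5 = 6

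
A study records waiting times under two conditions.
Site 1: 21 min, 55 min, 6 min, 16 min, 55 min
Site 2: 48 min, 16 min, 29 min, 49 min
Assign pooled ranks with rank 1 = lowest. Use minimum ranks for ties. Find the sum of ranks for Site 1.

23

Sorted (ascending): 6, 16, 16, 21, 29, 48, 49, 55, 55
The 2 values of 16 occupy positions 2–3 → each gets rank 2.
The 2 values of 55 occupy positions 8–9 → each gets rank 8.
Site 1 values → pooled ranks: 21→4, 55→8, 6→1, 16→2, 55→8
Rank sum = 4 + 8 + 1 + 2 + 8 = 23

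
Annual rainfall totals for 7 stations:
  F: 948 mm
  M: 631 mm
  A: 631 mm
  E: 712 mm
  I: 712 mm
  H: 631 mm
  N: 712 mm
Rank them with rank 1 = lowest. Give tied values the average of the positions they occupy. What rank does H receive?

2

Sorted (ascending): 631, 631, 631, 712, 712, 712, 948
The 3 values of 631 occupy positions 1–3 → average rank 2.
The 3 values of 712 occupy positions 4–6 → average rank 5.
H has value 631 mm → rank 2.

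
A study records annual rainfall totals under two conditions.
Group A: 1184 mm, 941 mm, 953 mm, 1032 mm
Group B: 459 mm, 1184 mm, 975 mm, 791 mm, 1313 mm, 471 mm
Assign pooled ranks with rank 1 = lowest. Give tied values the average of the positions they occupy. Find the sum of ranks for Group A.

Sorted (ascending): 459, 471, 791, 941, 953, 975, 1032, 1184, 1184, 1313
The 2 values of 1184 occupy positions 8–9 → average rank (8+9)/2 = 8.5.
Group A values → pooled ranks: 1184→8.5, 941→4, 953→5, 1032→7
Rank sum = 8.5 + 4 + 5 + 7 = 24.5

24.5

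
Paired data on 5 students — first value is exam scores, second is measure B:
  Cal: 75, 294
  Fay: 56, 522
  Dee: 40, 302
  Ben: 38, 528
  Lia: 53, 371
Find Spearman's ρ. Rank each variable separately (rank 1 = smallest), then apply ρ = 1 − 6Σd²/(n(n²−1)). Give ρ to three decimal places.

-0.600

Ranks of variable 1: 5, 4, 2, 1, 3
Ranks of variable 2: 1, 4, 2, 5, 3
d = r₁ − r₂: 4, 0, 0, -4, 0
d²: 16, 0, 0, 16, 0; Σd² = 32
ρ = 1 − 6·32/(5·24) = 1 − 192/120 = -0.600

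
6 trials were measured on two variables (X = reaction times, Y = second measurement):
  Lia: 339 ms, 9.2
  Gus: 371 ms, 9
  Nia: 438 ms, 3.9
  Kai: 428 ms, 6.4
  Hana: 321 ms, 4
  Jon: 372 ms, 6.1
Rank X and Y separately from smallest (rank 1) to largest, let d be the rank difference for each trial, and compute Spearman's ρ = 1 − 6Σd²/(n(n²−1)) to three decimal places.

-0.371

Ranks of variable 1: 2, 3, 6, 5, 1, 4
Ranks of variable 2: 6, 5, 1, 4, 2, 3
d = r₁ − r₂: -4, -2, 5, 1, -1, 1
d²: 16, 4, 25, 1, 1, 1; Σd² = 48
ρ = 1 − 6·48/(6·35) = 1 − 288/210 = -0.371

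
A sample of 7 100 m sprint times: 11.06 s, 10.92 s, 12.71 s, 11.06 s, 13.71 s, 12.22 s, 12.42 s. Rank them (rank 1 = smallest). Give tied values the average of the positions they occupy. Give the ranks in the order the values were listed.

Sorted (ascending): 10.92, 11.06, 11.06, 12.22, 12.42, 12.71, 13.71
The 2 values of 11.06 occupy positions 2–3 → average rank (2+3)/2 = 2.5.

2.5, 1, 6, 2.5, 7, 4, 5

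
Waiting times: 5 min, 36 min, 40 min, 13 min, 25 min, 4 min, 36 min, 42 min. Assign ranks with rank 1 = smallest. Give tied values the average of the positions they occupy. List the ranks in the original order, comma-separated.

Sorted (ascending): 4, 5, 13, 25, 36, 36, 40, 42
The 2 values of 36 occupy positions 5–6 → average rank (5+6)/2 = 5.5.

2, 5.5, 7, 3, 4, 1, 5.5, 8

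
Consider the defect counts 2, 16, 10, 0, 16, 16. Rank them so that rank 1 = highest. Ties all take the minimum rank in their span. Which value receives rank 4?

Sorted (descending): 16, 16, 16, 10, 2, 0
The 3 values of 16 occupy positions 1–3 → each gets rank 1.
Rank 4 → value 10.

10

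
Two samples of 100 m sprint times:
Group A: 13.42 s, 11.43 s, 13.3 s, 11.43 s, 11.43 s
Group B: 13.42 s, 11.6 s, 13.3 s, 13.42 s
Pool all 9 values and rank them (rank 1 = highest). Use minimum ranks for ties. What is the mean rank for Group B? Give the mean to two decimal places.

Sorted (descending): 13.42, 13.42, 13.42, 13.3, 13.3, 11.6, 11.43, 11.43, 11.43
The 3 values of 13.42 occupy positions 1–3 → each gets rank 1.
The 2 values of 13.3 occupy positions 4–5 → each gets rank 4.
The 3 values of 11.43 occupy positions 7–9 → each gets rank 7.
Group B values → pooled ranks: 13.42→1, 11.6→6, 13.3→4, 13.42→1
Mean rank = (1 + 6 + 4 + 1) / 4 = 3.00

3.00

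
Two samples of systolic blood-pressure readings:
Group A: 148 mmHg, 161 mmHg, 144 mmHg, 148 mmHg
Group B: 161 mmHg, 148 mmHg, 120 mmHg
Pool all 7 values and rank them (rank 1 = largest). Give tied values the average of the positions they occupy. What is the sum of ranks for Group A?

15.5

Sorted (descending): 161, 161, 148, 148, 148, 144, 120
The 2 values of 161 occupy positions 1–2 → average rank (1+2)/2 = 1.5.
The 3 values of 148 occupy positions 3–5 → average rank 4.
Group A values → pooled ranks: 148→4, 161→1.5, 144→6, 148→4
Rank sum = 4 + 1.5 + 6 + 4 = 15.5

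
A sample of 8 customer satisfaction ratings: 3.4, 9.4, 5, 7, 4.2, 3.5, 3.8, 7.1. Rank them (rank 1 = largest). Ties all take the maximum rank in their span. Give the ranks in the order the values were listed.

8, 1, 4, 3, 5, 7, 6, 2

Sorted (descending): 9.4, 7.1, 7, 5, 4.2, 3.8, 3.5, 3.4
No ties — each value takes its position as its rank.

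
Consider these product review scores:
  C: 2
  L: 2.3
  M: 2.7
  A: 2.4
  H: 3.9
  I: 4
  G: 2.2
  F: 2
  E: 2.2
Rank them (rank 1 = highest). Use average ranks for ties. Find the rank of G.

Sorted (descending): 4, 3.9, 2.7, 2.4, 2.3, 2.2, 2.2, 2, 2
The 2 values of 2.2 occupy positions 6–7 → average rank (6+7)/2 = 6.5.
The 2 values of 2 occupy positions 8–9 → average rank (8+9)/2 = 8.5.
G has value 2.2 → rank 6.5.

6.5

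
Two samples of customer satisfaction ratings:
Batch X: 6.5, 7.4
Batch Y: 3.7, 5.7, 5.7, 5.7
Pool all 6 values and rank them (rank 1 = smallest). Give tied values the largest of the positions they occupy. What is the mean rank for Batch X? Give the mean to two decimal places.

Sorted (ascending): 3.7, 5.7, 5.7, 5.7, 6.5, 7.4
The 3 values of 5.7 occupy positions 2–4 → each gets rank 4.
Batch X values → pooled ranks: 6.5→5, 7.4→6
Mean rank = (5 + 6) / 2 = 5.50

5.50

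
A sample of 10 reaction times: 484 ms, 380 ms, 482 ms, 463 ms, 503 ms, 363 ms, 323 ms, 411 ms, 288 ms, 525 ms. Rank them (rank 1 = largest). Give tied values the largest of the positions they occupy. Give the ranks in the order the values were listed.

3, 7, 4, 5, 2, 8, 9, 6, 10, 1

Sorted (descending): 525, 503, 484, 482, 463, 411, 380, 363, 323, 288
No ties — each value takes its position as its rank.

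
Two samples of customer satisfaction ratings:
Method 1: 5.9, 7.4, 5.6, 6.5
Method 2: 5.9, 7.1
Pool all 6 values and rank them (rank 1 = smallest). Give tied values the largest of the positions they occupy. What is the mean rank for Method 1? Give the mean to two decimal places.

3.50

Sorted (ascending): 5.6, 5.9, 5.9, 6.5, 7.1, 7.4
The 2 values of 5.9 occupy positions 2–3 → each gets rank 3.
Method 1 values → pooled ranks: 5.9→3, 7.4→6, 5.6→1, 6.5→4
Mean rank = (3 + 6 + 1 + 4) / 4 = 3.50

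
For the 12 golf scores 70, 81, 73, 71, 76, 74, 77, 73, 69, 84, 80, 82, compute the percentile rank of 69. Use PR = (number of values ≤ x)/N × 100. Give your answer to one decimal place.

N = 12.
Strictly below 69: 0. Equal to 69: 1.
PR = 1/12 × 100 = 8.3

8.3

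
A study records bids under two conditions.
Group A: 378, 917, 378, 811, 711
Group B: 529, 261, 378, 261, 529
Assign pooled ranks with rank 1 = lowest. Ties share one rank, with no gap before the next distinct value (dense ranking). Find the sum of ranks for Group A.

Sorted (ascending): 261, 261, 378, 378, 378, 529, 529, 711, 811, 917
The 2 values of 261 share dense rank 1.
The 3 values of 378 share dense rank 2.
The 2 values of 529 share dense rank 3.
Remaining distinct values take the next consecutive integers.
Group A values → pooled ranks: 378→2, 917→6, 378→2, 811→5, 711→4
Rank sum = 2 + 6 + 2 + 5 + 4 = 19

19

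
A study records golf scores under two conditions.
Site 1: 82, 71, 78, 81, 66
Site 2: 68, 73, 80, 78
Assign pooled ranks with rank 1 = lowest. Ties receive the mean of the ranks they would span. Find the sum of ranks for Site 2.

18.5

Sorted (ascending): 66, 68, 71, 73, 78, 78, 80, 81, 82
The 2 values of 78 occupy positions 5–6 → average rank (5+6)/2 = 5.5.
Site 2 values → pooled ranks: 68→2, 73→4, 80→7, 78→5.5
Rank sum = 2 + 4 + 7 + 5.5 = 18.5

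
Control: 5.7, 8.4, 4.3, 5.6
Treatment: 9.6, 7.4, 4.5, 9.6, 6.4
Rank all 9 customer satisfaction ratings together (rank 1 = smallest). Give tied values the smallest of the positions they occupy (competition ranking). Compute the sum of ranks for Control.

15

Sorted (ascending): 4.3, 4.5, 5.6, 5.7, 6.4, 7.4, 8.4, 9.6, 9.6
The 2 values of 9.6 occupy positions 8–9 → each gets rank 8.
Control values → pooled ranks: 5.7→4, 8.4→7, 4.3→1, 5.6→3
Rank sum = 4 + 7 + 1 + 3 = 15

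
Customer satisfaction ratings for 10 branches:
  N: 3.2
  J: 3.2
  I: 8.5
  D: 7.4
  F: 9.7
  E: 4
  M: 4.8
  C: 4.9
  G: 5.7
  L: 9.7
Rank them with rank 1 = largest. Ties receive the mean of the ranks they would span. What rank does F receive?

1.5

Sorted (descending): 9.7, 9.7, 8.5, 7.4, 5.7, 4.9, 4.8, 4, 3.2, 3.2
The 2 values of 9.7 occupy positions 1–2 → average rank (1+2)/2 = 1.5.
The 2 values of 3.2 occupy positions 9–10 → average rank (9+10)/2 = 9.5.
F has value 9.7 → rank 1.5.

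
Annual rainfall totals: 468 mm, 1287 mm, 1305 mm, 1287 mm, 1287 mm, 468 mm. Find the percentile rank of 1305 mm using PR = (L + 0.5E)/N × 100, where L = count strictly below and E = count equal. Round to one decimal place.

N = 6.
Strictly below 1305: 5. Equal to 1305: 1.
PR = (5 + 0.5·1)/6 × 100 = 91.7

91.7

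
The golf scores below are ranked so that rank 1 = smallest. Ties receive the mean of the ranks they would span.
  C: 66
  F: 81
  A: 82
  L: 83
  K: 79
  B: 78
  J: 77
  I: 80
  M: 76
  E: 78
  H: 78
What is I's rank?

8

Sorted (ascending): 66, 76, 77, 78, 78, 78, 79, 80, 81, 82, 83
The 3 values of 78 occupy positions 4–6 → average rank 5.
I has value 80 → rank 8.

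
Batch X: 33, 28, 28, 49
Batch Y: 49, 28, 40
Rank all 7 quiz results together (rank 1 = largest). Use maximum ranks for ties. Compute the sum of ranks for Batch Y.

Sorted (descending): 49, 49, 40, 33, 28, 28, 28
The 2 values of 49 occupy positions 1–2 → each gets rank 2.
The 3 values of 28 occupy positions 5–7 → each gets rank 7.
Batch Y values → pooled ranks: 49→2, 28→7, 40→3
Rank sum = 2 + 7 + 3 = 12

12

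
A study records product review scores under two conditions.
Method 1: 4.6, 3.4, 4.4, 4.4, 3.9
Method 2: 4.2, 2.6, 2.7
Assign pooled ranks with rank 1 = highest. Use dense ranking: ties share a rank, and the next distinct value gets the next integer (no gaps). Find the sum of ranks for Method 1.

Sorted (descending): 4.6, 4.4, 4.4, 4.2, 3.9, 3.4, 2.7, 2.6
The 2 values of 4.4 share dense rank 2.
Remaining distinct values take the next consecutive integers.
Method 1 values → pooled ranks: 4.6→1, 3.4→5, 4.4→2, 4.4→2, 3.9→4
Rank sum = 1 + 5 + 2 + 2 + 4 = 14

14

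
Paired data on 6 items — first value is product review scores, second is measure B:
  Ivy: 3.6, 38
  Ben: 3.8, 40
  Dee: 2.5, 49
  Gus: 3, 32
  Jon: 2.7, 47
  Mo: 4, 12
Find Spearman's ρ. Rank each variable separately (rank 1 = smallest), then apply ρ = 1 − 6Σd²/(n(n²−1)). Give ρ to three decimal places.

Ranks of variable 1: 4, 5, 1, 3, 2, 6
Ranks of variable 2: 3, 4, 6, 2, 5, 1
d = r₁ − r₂: 1, 1, -5, 1, -3, 5
d²: 1, 1, 25, 1, 9, 25; Σd² = 62
ρ = 1 − 6·62/(6·35) = 1 − 372/210 = -0.771

-0.771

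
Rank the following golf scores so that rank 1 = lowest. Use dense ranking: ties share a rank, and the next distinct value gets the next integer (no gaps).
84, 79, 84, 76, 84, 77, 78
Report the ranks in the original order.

Sorted (ascending): 76, 77, 78, 79, 84, 84, 84
The 3 values of 84 share dense rank 5.
Remaining distinct values take the next consecutive integers.

5, 4, 5, 1, 5, 2, 3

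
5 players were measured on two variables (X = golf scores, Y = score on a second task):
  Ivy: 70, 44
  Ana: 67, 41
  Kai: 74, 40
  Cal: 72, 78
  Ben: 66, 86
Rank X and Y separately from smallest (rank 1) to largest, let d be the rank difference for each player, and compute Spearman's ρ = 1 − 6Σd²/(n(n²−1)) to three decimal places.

-0.600

Ranks of variable 1: 3, 2, 5, 4, 1
Ranks of variable 2: 3, 2, 1, 4, 5
d = r₁ − r₂: 0, 0, 4, 0, -4
d²: 0, 0, 16, 0, 16; Σd² = 32
ρ = 1 − 6·32/(5·24) = 1 − 192/120 = -0.600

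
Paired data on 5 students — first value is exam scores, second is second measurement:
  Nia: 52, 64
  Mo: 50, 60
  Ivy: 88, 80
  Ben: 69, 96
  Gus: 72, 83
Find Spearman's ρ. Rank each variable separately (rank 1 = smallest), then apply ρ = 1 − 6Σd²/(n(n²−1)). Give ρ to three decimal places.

0.600

Ranks of variable 1: 2, 1, 5, 3, 4
Ranks of variable 2: 2, 1, 3, 5, 4
d = r₁ − r₂: 0, 0, 2, -2, 0
d²: 0, 0, 4, 4, 0; Σd² = 8
ρ = 1 − 6·8/(5·24) = 1 − 48/120 = 0.600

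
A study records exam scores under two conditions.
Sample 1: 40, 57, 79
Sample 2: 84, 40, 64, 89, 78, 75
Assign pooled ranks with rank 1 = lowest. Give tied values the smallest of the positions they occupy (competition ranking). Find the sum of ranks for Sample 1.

Sorted (ascending): 40, 40, 57, 64, 75, 78, 79, 84, 89
The 2 values of 40 occupy positions 1–2 → each gets rank 1.
Sample 1 values → pooled ranks: 40→1, 57→3, 79→7
Rank sum = 1 + 3 + 7 = 11

11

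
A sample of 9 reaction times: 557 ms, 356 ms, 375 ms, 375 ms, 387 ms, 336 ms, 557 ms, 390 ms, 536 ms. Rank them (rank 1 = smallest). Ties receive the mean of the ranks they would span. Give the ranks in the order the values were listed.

8.5, 2, 3.5, 3.5, 5, 1, 8.5, 6, 7

Sorted (ascending): 336, 356, 375, 375, 387, 390, 536, 557, 557
The 2 values of 375 occupy positions 3–4 → average rank (3+4)/2 = 3.5.
The 2 values of 557 occupy positions 8–9 → average rank (8+9)/2 = 8.5.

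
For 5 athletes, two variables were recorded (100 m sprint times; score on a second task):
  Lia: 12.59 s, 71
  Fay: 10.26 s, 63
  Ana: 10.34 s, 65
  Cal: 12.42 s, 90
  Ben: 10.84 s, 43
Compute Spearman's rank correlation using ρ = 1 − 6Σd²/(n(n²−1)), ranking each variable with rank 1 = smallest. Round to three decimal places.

0.600

Ranks of variable 1: 5, 1, 2, 4, 3
Ranks of variable 2: 4, 2, 3, 5, 1
d = r₁ − r₂: 1, -1, -1, -1, 2
d²: 1, 1, 1, 1, 4; Σd² = 8
ρ = 1 − 6·8/(5·24) = 1 − 48/120 = 0.600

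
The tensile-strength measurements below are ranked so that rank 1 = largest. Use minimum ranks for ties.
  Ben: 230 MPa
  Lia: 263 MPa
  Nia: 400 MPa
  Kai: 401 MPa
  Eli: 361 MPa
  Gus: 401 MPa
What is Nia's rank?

Sorted (descending): 401, 401, 400, 361, 263, 230
The 2 values of 401 occupy positions 1–2 → each gets rank 1.
Nia has value 400 MPa → rank 3.

3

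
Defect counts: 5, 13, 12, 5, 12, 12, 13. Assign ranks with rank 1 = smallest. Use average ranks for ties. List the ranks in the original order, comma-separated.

Sorted (ascending): 5, 5, 12, 12, 12, 13, 13
The 2 values of 5 occupy positions 1–2 → average rank (1+2)/2 = 1.5.
The 3 values of 12 occupy positions 3–5 → average rank 4.
The 2 values of 13 occupy positions 6–7 → average rank (6+7)/2 = 6.5.

1.5, 6.5, 4, 1.5, 4, 4, 6.5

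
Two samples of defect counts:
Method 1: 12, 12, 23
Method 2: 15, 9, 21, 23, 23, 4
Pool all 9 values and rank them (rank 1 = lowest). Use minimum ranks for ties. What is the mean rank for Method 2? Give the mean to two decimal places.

Sorted (ascending): 4, 9, 12, 12, 15, 21, 23, 23, 23
The 2 values of 12 occupy positions 3–4 → each gets rank 3.
The 3 values of 23 occupy positions 7–9 → each gets rank 7.
Method 2 values → pooled ranks: 15→5, 9→2, 21→6, 23→7, 23→7, 4→1
Mean rank = (5 + 2 + 6 + 7 + 7 + 1) / 6 = 4.67

4.67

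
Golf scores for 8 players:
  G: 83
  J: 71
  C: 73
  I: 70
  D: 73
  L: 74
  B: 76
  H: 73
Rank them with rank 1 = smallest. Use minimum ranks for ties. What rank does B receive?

7

Sorted (ascending): 70, 71, 73, 73, 73, 74, 76, 83
The 3 values of 73 occupy positions 3–5 → each gets rank 3.
B has value 76 → rank 7.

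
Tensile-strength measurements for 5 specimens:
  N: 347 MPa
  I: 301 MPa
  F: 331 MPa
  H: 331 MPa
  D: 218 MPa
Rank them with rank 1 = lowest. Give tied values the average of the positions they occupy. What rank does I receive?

Sorted (ascending): 218, 301, 331, 331, 347
The 2 values of 331 occupy positions 3–4 → average rank (3+4)/2 = 3.5.
I has value 301 MPa → rank 2.

2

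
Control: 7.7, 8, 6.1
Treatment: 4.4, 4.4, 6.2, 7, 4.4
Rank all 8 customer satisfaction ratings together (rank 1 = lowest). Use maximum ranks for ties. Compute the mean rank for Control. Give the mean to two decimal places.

6.33

Sorted (ascending): 4.4, 4.4, 4.4, 6.1, 6.2, 7, 7.7, 8
The 3 values of 4.4 occupy positions 1–3 → each gets rank 3.
Control values → pooled ranks: 7.7→7, 8→8, 6.1→4
Mean rank = (7 + 8 + 4) / 3 = 6.33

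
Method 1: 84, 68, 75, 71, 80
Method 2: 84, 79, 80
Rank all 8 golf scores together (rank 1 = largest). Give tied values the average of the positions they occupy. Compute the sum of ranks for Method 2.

Sorted (descending): 84, 84, 80, 80, 79, 75, 71, 68
The 2 values of 84 occupy positions 1–2 → average rank (1+2)/2 = 1.5.
The 2 values of 80 occupy positions 3–4 → average rank (3+4)/2 = 3.5.
Method 2 values → pooled ranks: 84→1.5, 79→5, 80→3.5
Rank sum = 1.5 + 5 + 3.5 = 10

10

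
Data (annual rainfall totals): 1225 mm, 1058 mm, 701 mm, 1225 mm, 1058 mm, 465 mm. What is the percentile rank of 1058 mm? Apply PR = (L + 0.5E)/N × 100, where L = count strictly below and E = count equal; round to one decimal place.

N = 6.
Strictly below 1058: 2. Equal to 1058: 2.
PR = (2 + 0.5·2)/6 × 100 = 50.0

50.0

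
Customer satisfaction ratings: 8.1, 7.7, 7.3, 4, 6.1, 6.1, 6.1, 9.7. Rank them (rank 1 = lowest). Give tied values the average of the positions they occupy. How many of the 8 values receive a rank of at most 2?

Sorted (ascending): 4, 6.1, 6.1, 6.1, 7.3, 7.7, 8.1, 9.7
The 3 values of 6.1 occupy positions 2–4 → average rank 3.
Ranks ≤ 2: {1} → 1 value.

1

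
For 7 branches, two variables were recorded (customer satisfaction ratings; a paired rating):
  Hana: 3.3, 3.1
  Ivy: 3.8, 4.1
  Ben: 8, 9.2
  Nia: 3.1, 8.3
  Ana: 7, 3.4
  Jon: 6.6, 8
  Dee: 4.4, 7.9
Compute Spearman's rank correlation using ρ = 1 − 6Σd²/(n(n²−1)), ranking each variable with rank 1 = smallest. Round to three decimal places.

Ranks of variable 1: 2, 3, 7, 1, 6, 5, 4
Ranks of variable 2: 1, 3, 7, 6, 2, 5, 4
d = r₁ − r₂: 1, 0, 0, -5, 4, 0, 0
d²: 1, 0, 0, 25, 16, 0, 0; Σd² = 42
ρ = 1 − 6·42/(7·48) = 1 − 252/336 = 0.250

0.250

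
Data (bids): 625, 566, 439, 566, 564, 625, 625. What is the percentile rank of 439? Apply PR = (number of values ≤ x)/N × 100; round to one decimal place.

14.3

N = 7.
Strictly below 439: 0. Equal to 439: 1.
PR = 1/7 × 100 = 14.3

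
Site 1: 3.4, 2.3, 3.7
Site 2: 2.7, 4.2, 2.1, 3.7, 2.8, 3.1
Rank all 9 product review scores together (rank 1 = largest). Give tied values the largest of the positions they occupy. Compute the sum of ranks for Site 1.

15

Sorted (descending): 4.2, 3.7, 3.7, 3.4, 3.1, 2.8, 2.7, 2.3, 2.1
The 2 values of 3.7 occupy positions 2–3 → each gets rank 3.
Site 1 values → pooled ranks: 3.4→4, 2.3→8, 3.7→3
Rank sum = 4 + 8 + 3 = 15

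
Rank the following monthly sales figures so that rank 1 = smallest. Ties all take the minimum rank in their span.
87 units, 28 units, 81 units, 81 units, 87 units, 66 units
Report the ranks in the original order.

Sorted (ascending): 28, 66, 81, 81, 87, 87
The 2 values of 81 occupy positions 3–4 → each gets rank 3.
The 2 values of 87 occupy positions 5–6 → each gets rank 5.

5, 1, 3, 3, 5, 2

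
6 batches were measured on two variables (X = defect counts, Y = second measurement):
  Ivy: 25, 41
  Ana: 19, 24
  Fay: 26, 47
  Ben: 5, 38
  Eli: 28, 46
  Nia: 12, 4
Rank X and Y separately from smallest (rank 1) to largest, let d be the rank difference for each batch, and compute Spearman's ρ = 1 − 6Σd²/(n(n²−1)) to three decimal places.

0.771

Ranks of variable 1: 4, 3, 5, 1, 6, 2
Ranks of variable 2: 4, 2, 6, 3, 5, 1
d = r₁ − r₂: 0, 1, -1, -2, 1, 1
d²: 0, 1, 1, 4, 1, 1; Σd² = 8
ρ = 1 − 6·8/(6·35) = 1 − 48/210 = 0.771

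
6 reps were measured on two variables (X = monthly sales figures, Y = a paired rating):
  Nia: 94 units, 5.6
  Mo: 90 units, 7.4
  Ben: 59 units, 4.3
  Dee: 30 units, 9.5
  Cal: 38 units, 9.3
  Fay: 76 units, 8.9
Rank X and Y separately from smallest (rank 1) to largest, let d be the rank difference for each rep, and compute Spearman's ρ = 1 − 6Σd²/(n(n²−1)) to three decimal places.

-0.657

Ranks of variable 1: 6, 5, 3, 1, 2, 4
Ranks of variable 2: 2, 3, 1, 6, 5, 4
d = r₁ − r₂: 4, 2, 2, -5, -3, 0
d²: 16, 4, 4, 25, 9, 0; Σd² = 58
ρ = 1 − 6·58/(6·35) = 1 − 348/210 = -0.657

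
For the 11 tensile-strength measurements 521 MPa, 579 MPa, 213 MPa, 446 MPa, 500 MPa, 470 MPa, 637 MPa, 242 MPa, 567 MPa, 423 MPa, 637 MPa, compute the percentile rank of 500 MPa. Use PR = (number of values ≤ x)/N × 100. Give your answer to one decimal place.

54.5

N = 11.
Strictly below 500: 5. Equal to 500: 1.
PR = 6/11 × 100 = 54.5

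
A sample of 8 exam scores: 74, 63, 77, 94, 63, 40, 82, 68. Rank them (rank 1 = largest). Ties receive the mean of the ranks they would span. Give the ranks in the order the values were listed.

4, 6.5, 3, 1, 6.5, 8, 2, 5

Sorted (descending): 94, 82, 77, 74, 68, 63, 63, 40
The 2 values of 63 occupy positions 6–7 → average rank (6+7)/2 = 6.5.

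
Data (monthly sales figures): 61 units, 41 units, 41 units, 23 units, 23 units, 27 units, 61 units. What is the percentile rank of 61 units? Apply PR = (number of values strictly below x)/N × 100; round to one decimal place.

71.4

N = 7.
Strictly below 61: 5. Equal to 61: 2.
PR = 5/7 × 100 = 71.4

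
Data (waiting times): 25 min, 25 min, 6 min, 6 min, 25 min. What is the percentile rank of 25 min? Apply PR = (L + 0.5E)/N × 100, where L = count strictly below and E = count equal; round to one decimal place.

70.0

N = 5.
Strictly below 25: 2. Equal to 25: 3.
PR = (2 + 0.5·3)/5 × 100 = 70.0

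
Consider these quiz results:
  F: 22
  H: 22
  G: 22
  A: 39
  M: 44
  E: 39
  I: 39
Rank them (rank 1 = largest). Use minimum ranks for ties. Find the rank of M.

1

Sorted (descending): 44, 39, 39, 39, 22, 22, 22
The 3 values of 39 occupy positions 2–4 → each gets rank 2.
The 3 values of 22 occupy positions 5–7 → each gets rank 5.
M has value 44 → rank 1.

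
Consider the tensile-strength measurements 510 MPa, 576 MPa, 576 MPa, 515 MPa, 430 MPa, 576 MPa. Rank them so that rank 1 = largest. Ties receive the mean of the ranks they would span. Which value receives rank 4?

515

Sorted (descending): 576, 576, 576, 515, 510, 430
The 3 values of 576 occupy positions 1–3 → average rank 2.
Rank 4 → value 515.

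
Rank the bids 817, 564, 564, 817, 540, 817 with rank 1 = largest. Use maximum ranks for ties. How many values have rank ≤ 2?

Sorted (descending): 817, 817, 817, 564, 564, 540
The 3 values of 817 occupy positions 1–3 → each gets rank 3.
The 2 values of 564 occupy positions 4–5 → each gets rank 5.
Ranks ≤ 2: {} → 0 values.

0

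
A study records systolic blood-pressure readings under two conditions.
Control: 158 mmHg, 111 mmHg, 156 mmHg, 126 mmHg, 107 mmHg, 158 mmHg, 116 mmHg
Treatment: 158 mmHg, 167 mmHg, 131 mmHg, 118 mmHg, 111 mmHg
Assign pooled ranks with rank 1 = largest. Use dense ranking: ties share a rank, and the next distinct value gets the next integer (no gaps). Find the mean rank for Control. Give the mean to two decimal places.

5.14

Sorted (descending): 167, 158, 158, 158, 156, 131, 126, 118, 116, 111, 111, 107
The 3 values of 158 share dense rank 2.
The 2 values of 111 share dense rank 8.
Remaining distinct values take the next consecutive integers.
Control values → pooled ranks: 158→2, 111→8, 156→3, 126→5, 107→9, 158→2, 116→7
Mean rank = (2 + 8 + 3 + 5 + 9 + 2 + 7) / 7 = 5.14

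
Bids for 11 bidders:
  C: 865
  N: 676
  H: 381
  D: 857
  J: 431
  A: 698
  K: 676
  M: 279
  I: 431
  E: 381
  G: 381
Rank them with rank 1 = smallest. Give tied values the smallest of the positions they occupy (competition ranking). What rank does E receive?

Sorted (ascending): 279, 381, 381, 381, 431, 431, 676, 676, 698, 857, 865
The 3 values of 381 occupy positions 2–4 → each gets rank 2.
The 2 values of 431 occupy positions 5–6 → each gets rank 5.
The 2 values of 676 occupy positions 7–8 → each gets rank 7.
E has value 381 → rank 2.

2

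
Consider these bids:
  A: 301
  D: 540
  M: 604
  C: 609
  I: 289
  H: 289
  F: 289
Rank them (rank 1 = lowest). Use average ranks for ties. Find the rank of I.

Sorted (ascending): 289, 289, 289, 301, 540, 604, 609
The 3 values of 289 occupy positions 1–3 → average rank 2.
I has value 289 → rank 2.

2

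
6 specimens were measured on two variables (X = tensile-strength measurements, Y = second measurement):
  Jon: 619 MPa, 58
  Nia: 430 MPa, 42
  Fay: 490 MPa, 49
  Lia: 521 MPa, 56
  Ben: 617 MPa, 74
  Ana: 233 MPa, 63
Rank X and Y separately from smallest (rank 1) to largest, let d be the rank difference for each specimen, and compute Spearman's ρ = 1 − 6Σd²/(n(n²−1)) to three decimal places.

0.314

Ranks of variable 1: 6, 2, 3, 4, 5, 1
Ranks of variable 2: 4, 1, 2, 3, 6, 5
d = r₁ − r₂: 2, 1, 1, 1, -1, -4
d²: 4, 1, 1, 1, 1, 16; Σd² = 24
ρ = 1 − 6·24/(6·35) = 1 − 144/210 = 0.314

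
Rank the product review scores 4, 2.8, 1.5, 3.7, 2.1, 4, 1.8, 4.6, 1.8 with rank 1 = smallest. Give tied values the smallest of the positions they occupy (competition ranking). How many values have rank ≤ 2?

3

Sorted (ascending): 1.5, 1.8, 1.8, 2.1, 2.8, 3.7, 4, 4, 4.6
The 2 values of 1.8 occupy positions 2–3 → each gets rank 2.
The 2 values of 4 occupy positions 7–8 → each gets rank 7.
Ranks ≤ 2: {1, 2, 2} → 3 values.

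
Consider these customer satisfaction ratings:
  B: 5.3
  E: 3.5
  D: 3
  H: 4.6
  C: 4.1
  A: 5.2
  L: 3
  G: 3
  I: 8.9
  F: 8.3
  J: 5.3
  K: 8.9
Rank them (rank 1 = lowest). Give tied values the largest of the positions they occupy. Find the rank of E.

4

Sorted (ascending): 3, 3, 3, 3.5, 4.1, 4.6, 5.2, 5.3, 5.3, 8.3, 8.9, 8.9
The 3 values of 3 occupy positions 1–3 → each gets rank 3.
The 2 values of 5.3 occupy positions 8–9 → each gets rank 9.
The 2 values of 8.9 occupy positions 11–12 → each gets rank 12.
E has value 3.5 → rank 4.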